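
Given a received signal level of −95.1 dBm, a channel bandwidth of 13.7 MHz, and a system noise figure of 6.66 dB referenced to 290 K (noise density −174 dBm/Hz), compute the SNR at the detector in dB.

0.9 dB

Noise floor: N = −174 + 10 log₁₀(B) + NF
10 log₁₀(1.37×10⁷) = 71.37 dB
N = −174 + 71.37 + 6.66 = −95.97 dBm
SNR = P_sig − N = −95.1 − (−95.97) = 0.87 dB → 0.9 dB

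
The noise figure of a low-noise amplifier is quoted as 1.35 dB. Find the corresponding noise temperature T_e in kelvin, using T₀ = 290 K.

106 K

F = 10^(1.35/10) = 1.36458
T_e = (F − 1)·T₀ = (1.36458 − 1) × 290 = 106 K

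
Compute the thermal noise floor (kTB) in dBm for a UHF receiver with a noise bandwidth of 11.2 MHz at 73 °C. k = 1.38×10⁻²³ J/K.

−102.7 dBm

T = 73 °C + 273.15 = 346.15 K
P_n = kTB = 1.38×10⁻²³ × 346.15 × 1.12×10⁷ = 5.35×10⁻¹⁴ W
In dBm: 10 log₁₀(5.35×10⁻¹⁴ / 10⁻³) = −102.7 dBm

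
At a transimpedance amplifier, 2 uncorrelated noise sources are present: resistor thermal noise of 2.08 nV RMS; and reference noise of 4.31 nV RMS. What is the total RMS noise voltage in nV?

4.79 nV

Uncorrelated sources add in power (mean-square): V_tot = √(ΣV_i²)
V_tot = √[(2.08×10⁻⁹)² + (4.31×10⁻⁹)²] = 4.79×10⁻⁹ V = 4.79 nV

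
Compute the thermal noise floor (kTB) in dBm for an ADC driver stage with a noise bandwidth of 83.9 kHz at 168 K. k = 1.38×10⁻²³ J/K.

P_n = kTB = 1.38×10⁻²³ × 168 × 8.39×10⁴ = 1.95×10⁻¹⁶ W
In dBm: 10 log₁₀(1.95×10⁻¹⁶ / 10⁻³) = −127.1 dBm

−127.1 dBm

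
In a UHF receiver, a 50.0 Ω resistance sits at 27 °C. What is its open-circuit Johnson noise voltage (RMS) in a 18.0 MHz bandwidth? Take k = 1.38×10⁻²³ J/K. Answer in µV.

T = 27 °C + 273.15 = 300.15 K
V_n = √(4kTRB)
4kTRB = 4 × 1.38×10⁻²³ × 300.15 × 5.00×10¹ × 1.80×10⁷ = 1.49×10⁻¹¹ V²
V_n = √(1.49×10⁻¹¹) = 3.86×10⁻⁶ V = 3.86 µV

3.86 µV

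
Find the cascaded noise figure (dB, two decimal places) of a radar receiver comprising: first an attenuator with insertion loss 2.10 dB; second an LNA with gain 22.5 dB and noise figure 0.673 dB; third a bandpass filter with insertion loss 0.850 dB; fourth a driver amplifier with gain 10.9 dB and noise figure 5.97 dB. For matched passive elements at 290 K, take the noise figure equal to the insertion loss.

Convert to linear (a loss of L dB is a gain of −L dB): F_i = 10^(NF_i/10), G_i = 10^(G_i,dB/10)
  Stage 1: F_1 = 10^(2.10/10) = 1.622, G_1 = 10^(−2.10/10) = 0.6166
  Stage 2: F_2 = 10^(0.673/10) = 1.168, G_2 = 10^(22.5/10) = 177.8
  Stage 3: F_3 = 10^(0.850/10) = 1.216, G_3 = 10^(−0.850/10) = 0.8222
  Stage 4: F_4 = 10^(5.97/10) = 3.954, G_4 = 10^(10.9/10) = 12.30
Friis cascade:
  F = 1.622 + (1.168 − 1)/0.6166 + (1.216 − 1)/109.6 + (3.954 − 1)/90.16 = 1.928
NF = 10 log₁₀(1.928) = 2.85 dB

2.85 dB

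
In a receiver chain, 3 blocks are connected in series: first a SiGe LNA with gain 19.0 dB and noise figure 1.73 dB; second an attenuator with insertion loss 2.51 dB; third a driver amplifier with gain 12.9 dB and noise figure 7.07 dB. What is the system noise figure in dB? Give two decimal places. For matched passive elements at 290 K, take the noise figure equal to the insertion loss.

Convert to linear (a loss of L dB is a gain of −L dB): F_i = 10^(NF_i/10), G_i = 10^(G_i,dB/10)
  Stage 1: F_1 = 10^(1.73/10) = 1.489, G_1 = 10^(19.0/10) = 79.43
  Stage 2: F_2 = 10^(2.51/10) = 1.782, G_2 = 10^(−2.51/10) = 0.5610
  Stage 3: F_3 = 10^(7.07/10) = 5.093, G_3 = 10^(12.9/10) = 19.50
Friis cascade:
  F = 1.489 + (1.782 − 1)/79.43 + (5.093 − 1)/44.57 = 1.591
NF = 10 log₁₀(1.591) = 2.02 dB

2.02 dB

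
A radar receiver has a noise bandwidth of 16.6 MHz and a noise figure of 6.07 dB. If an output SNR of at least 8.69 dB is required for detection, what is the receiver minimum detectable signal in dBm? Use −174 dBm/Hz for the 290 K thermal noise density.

−87.0 dBm

Sensitivity = −174 + 10 log₁₀(B) + NF + SNR_min
= −174 + 72.2 + 6.07 + 8.69
= −87.04 dBm → −87.0 dBm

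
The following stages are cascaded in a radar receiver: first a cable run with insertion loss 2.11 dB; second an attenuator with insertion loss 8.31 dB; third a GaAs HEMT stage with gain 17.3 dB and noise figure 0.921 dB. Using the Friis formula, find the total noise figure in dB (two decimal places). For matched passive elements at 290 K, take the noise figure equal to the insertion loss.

Convert to linear (a loss of L dB is a gain of −L dB): F_i = 10^(NF_i/10), G_i = 10^(G_i,dB/10)
  Stage 1: F_1 = 10^(2.11/10) = 1.626, G_1 = 10^(−2.11/10) = 0.6152
  Stage 2: F_2 = 10^(8.31/10) = 6.776, G_2 = 10^(−8.31/10) = 0.1476
  Stage 3: F_3 = 10^(0.921/10) = 1.236, G_3 = 10^(17.3/10) = 53.70
Friis cascade:
  F = 1.626 + (6.776 − 1)/0.6152 + (1.236 − 1)/0.09078 = 13.62
NF = 10 log₁₀(13.62) = 11.34 dB

11.34 dB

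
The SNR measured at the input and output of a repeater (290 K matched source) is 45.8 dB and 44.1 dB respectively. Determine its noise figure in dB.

1.7 dB

NF (dB) = SNR_in(dB) − SNR_out(dB) when the source is at T₀
NF = 45.8 − 44.1 = 1.7 dB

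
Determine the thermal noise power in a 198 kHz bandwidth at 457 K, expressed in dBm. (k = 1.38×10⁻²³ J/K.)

−119.0 dBm

P_n = kTB = 1.38×10⁻²³ × 457 × 1.98×10⁵ = 1.25×10⁻¹⁵ W
In dBm: 10 log₁₀(1.25×10⁻¹⁵ / 10⁻³) = −119.0 dBm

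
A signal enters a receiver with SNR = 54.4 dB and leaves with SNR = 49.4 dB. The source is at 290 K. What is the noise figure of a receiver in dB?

5.0 dB

NF (dB) = SNR_in(dB) − SNR_out(dB) when the source is at T₀
NF = 54.4 − 49.4 = 5.0 dB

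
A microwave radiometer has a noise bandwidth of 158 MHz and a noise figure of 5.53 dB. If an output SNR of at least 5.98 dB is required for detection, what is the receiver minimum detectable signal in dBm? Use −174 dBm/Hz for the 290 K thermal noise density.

−80.5 dBm

Sensitivity = −174 + 10 log₁₀(B) + NF + SNR_min
= −174 + 81.99 + 5.53 + 5.98
= −80.50 dBm → −80.5 dBm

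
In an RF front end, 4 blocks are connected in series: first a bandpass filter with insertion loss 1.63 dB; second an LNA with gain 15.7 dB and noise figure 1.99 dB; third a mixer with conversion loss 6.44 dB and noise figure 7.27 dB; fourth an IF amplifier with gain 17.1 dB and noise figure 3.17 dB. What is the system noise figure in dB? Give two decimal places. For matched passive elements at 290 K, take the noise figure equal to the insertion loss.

Convert to linear (a loss of L dB is a gain of −L dB): F_i = 10^(NF_i/10), G_i = 10^(G_i,dB/10)
  Stage 1: F_1 = 10^(1.63/10) = 1.455, G_1 = 10^(−1.63/10) = 0.6871
  Stage 2: F_2 = 10^(1.99/10) = 1.581, G_2 = 10^(15.7/10) = 37.15
  Stage 3: F_3 = 10^(7.27/10) = 5.333, G_3 = 10^(−6.44/10) = 0.2270
  Stage 4: F_4 = 10^(3.17/10) = 2.075, G_4 = 10^(17.1/10) = 51.29
Friis cascade:
  F = 1.455 + (1.581 − 1)/0.6871 + (5.333 − 1)/25.53 + (2.075 − 1)/5.794 = 2.657
NF = 10 log₁₀(2.657) = 4.24 dB

4.24 dB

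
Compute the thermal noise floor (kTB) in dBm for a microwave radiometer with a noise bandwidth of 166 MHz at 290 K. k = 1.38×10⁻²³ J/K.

−91.8 dBm

P_n = kTB = 1.38×10⁻²³ × 290 × 1.66×10⁸ = 6.64×10⁻¹³ W
In dBm: 10 log₁₀(6.64×10⁻¹³ / 10⁻³) = −91.8 dBm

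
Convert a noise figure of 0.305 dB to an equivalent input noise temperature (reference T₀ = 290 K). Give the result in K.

21.1 K

F = 10^(0.305/10) = 1.07275
T_e = (F − 1)·T₀ = (1.07275 − 1) × 290 = 21.1 K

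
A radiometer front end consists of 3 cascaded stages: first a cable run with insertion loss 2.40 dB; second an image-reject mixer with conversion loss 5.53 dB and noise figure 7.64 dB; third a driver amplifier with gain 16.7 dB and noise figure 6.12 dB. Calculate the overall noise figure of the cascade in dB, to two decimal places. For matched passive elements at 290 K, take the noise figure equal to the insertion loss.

14.67 dB

Convert to linear (a loss of L dB is a gain of −L dB): F_i = 10^(NF_i/10), G_i = 10^(G_i,dB/10)
  Stage 1: F_1 = 10^(2.40/10) = 1.738, G_1 = 10^(−2.40/10) = 0.5754
  Stage 2: F_2 = 10^(7.64/10) = 5.808, G_2 = 10^(−5.53/10) = 0.2799
  Stage 3: F_3 = 10^(6.12/10) = 4.093, G_3 = 10^(16.7/10) = 46.77
Friis cascade:
  F = 1.738 + (5.808 − 1)/0.5754 + (4.093 − 1)/0.1611 = 29.29
NF = 10 log₁₀(29.29) = 14.67 dB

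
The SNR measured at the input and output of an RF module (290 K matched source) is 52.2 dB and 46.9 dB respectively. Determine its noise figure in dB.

NF (dB) = SNR_in(dB) − SNR_out(dB) when the source is at T₀
NF = 52.2 − 46.9 = 5.3 dB

5.3 dB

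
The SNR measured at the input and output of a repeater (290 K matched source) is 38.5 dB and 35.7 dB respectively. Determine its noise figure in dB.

2.8 dB

NF (dB) = SNR_in(dB) − SNR_out(dB) when the source is at T₀
NF = 38.5 − 35.7 = 2.8 dB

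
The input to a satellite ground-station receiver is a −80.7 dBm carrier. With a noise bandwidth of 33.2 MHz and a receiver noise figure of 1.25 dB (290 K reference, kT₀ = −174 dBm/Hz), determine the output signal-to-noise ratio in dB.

Noise floor: N = −174 + 10 log₁₀(B) + NF
10 log₁₀(3.32×10⁷) = 75.21 dB
N = −174 + 75.21 + 1.25 = −97.54 dBm
SNR = P_sig − N = −80.7 − (−97.54) = 16.84 dB → 16.8 dB

16.8 dB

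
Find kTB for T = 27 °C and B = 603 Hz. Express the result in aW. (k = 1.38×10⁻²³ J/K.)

2.50 aW

T = 27 °C + 273.15 = 300.15 K
P_n = kTB = 1.38×10⁻²³ × 300.15 × 6.03×10² = 2.50×10⁻¹⁸ W = 2.50 aW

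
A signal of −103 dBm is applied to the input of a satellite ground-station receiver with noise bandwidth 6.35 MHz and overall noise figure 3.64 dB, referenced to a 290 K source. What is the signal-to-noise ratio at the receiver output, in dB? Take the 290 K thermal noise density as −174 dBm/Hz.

Noise floor: N = −174 + 10 log₁₀(B) + NF
10 log₁₀(6.35×10⁶) = 68.03 dB
N = −174 + 68.03 + 3.64 = −102.33 dBm
SNR = P_sig − N = −103 − (−102.33) = −0.67 dB → −0.7 dB

−0.7 dB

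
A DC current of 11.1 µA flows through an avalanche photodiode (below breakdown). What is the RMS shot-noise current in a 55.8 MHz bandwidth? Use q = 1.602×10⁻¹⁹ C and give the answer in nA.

I_n = √(2qI·B)
2qI·B = 2 × 1.602×10⁻¹⁹ × 1.11×10⁻⁵ × 5.58×10⁷ = 1.98×10⁻¹⁶ A²
I_n = √(1.98×10⁻¹⁶) = 1.41×10⁻⁸ A = 14.1 nA

14.1 nA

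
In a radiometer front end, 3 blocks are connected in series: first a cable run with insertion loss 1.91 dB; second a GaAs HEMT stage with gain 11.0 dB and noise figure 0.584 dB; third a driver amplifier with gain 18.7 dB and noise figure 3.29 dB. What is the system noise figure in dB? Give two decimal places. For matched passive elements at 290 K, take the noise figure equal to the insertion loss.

2.82 dB

Convert to linear (a loss of L dB is a gain of −L dB): F_i = 10^(NF_i/10), G_i = 10^(G_i,dB/10)
  Stage 1: F_1 = 10^(1.91/10) = 1.552, G_1 = 10^(−1.91/10) = 0.6442
  Stage 2: F_2 = 10^(0.584/10) = 1.144, G_2 = 10^(11.0/10) = 12.59
  Stage 3: F_3 = 10^(3.29/10) = 2.133, G_3 = 10^(18.7/10) = 74.13
Friis cascade:
  F = 1.552 + (1.144 − 1)/0.6442 + (2.133 − 1)/8.110 = 1.916
NF = 10 log₁₀(1.916) = 2.82 dB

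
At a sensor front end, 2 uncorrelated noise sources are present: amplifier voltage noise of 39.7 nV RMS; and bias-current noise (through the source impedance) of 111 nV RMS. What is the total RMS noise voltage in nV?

118 nV

Uncorrelated sources add in power (mean-square): V_tot = √(ΣV_i²)
V_tot = √[(3.97×10⁻⁸)² + (1.11×10⁻⁷)²] = 1.18×10⁻⁷ V = 118 nV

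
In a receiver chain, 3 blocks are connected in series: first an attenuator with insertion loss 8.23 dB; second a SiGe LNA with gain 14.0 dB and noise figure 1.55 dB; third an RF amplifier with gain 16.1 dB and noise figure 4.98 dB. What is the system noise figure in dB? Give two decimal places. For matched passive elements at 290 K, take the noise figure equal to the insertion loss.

Convert to linear (a loss of L dB is a gain of −L dB): F_i = 10^(NF_i/10), G_i = 10^(G_i,dB/10)
  Stage 1: F_1 = 10^(8.23/10) = 6.653, G_1 = 10^(−8.23/10) = 0.1503
  Stage 2: F_2 = 10^(1.55/10) = 1.429, G_2 = 10^(14.0/10) = 25.12
  Stage 3: F_3 = 10^(4.98/10) = 3.148, G_3 = 10^(16.1/10) = 40.74
Friis cascade:
  F = 6.653 + (1.429 − 1)/0.1503 + (3.148 − 1)/3.776 = 10.07
NF = 10 log₁₀(10.07) = 10.03 dB

10.03 dB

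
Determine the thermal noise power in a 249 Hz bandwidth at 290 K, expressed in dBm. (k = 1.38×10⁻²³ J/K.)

−150.0 dBm

P_n = kTB = 1.38×10⁻²³ × 290 × 2.49×10² = 9.96×10⁻¹⁹ W
In dBm: 10 log₁₀(9.96×10⁻¹⁹ / 10⁻³) = −150.0 dBm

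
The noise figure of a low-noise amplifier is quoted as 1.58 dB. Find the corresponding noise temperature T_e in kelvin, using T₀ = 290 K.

F = 10^(1.58/10) = 1.4388
T_e = (F − 1)·T₀ = (1.4388 − 1) × 290 = 127 K

127 K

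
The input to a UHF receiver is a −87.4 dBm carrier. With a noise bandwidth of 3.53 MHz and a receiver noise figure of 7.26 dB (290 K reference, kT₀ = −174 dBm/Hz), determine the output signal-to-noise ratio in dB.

Noise floor: N = −174 + 10 log₁₀(B) + NF
10 log₁₀(3.53×10⁶) = 65.48 dB
N = −174 + 65.48 + 7.26 = −101.26 dBm
SNR = P_sig − N = −87.4 − (−101.26) = 13.86 dB → 13.9 dB

13.9 dB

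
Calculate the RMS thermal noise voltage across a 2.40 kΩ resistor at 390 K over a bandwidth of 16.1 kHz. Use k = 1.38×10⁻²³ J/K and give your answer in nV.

912 nV

V_n = √(4kTRB)
4kTRB = 4 × 1.38×10⁻²³ × 390 × 2.40×10³ × 1.61×10⁴ = 8.32×10⁻¹³ V²
V_n = √(8.32×10⁻¹³) = 9.12×10⁻⁷ V = 912 nV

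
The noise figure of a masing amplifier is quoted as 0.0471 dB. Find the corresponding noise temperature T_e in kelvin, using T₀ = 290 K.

3.16 K

F = 10^(0.0471/10) = 1.0109
T_e = (F − 1)·T₀ = (1.0109 − 1) × 290 = 3.16 K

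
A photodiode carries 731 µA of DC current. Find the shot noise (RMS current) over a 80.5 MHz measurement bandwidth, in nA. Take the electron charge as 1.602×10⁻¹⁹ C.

I_n = √(2qI·B)
2qI·B = 2 × 1.602×10⁻¹⁹ × 7.31×10⁻⁴ × 8.05×10⁷ = 1.89×10⁻¹⁴ A²
I_n = √(1.89×10⁻¹⁴) = 1.37×10⁻⁷ A = 137 nA

137 nA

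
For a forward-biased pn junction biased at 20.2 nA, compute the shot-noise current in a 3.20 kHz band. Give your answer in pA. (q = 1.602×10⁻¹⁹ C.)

4.55 pA

I_n = √(2qI·B)
2qI·B = 2 × 1.602×10⁻¹⁹ × 2.02×10⁻⁸ × 3.20×10³ = 2.07×10⁻²³ A²
I_n = √(2.07×10⁻²³) = 4.55×10⁻¹² A = 4.55 pA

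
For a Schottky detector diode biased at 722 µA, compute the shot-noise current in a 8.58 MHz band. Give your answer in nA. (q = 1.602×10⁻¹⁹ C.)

44.6 nA

I_n = √(2qI·B)
2qI·B = 2 × 1.602×10⁻¹⁹ × 7.22×10⁻⁴ × 8.58×10⁶ = 1.98×10⁻¹⁵ A²
I_n = √(1.98×10⁻¹⁵) = 4.46×10⁻⁸ A = 44.6 nA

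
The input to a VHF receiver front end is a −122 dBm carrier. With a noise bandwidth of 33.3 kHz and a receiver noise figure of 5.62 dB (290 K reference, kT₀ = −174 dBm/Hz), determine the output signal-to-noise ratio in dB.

Noise floor: N = −174 + 10 log₁₀(B) + NF
10 log₁₀(3.33×10⁴) = 45.22 dB
N = −174 + 45.22 + 5.62 = −123.16 dBm
SNR = P_sig − N = −122 − (−123.16) = 1.16 dB → 1.2 dB

1.2 dB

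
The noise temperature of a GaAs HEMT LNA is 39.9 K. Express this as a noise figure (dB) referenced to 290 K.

F = 1 + T_e/T₀ = 1 + 39.9/290 = 1.13759
NF = 10 log₁₀(1.13759) = 0.560 dB

0.560 dB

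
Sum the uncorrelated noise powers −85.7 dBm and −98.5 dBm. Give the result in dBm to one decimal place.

Convert to linear, add, convert back:
P₁ = 2.69×10⁻¹² W, P₂ = 1.41×10⁻¹³ W
P_tot = 2.83×10⁻¹² W → 10 log₁₀(P_tot / 10⁻³) = −85.5 dBm

−85.5 dBm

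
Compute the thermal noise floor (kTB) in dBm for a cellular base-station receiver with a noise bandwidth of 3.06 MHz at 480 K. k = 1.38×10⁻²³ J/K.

P_n = kTB = 1.38×10⁻²³ × 480 × 3.06×10⁶ = 2.03×10⁻¹⁴ W
In dBm: 10 log₁₀(2.03×10⁻¹⁴ / 10⁻³) = −106.9 dBm

−106.9 dBm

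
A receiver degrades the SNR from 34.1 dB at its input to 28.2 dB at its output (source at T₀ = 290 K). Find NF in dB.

NF (dB) = SNR_in(dB) − SNR_out(dB) when the source is at T₀
NF = 34.1 − 28.2 = 5.9 dB

5.9 dB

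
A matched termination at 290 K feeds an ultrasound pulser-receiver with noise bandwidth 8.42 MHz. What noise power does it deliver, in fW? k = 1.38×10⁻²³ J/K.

P_n = kTB = 1.38×10⁻²³ × 290 × 8.42×10⁶ = 3.37×10⁻¹⁴ W = 33.7 fW

33.7 fW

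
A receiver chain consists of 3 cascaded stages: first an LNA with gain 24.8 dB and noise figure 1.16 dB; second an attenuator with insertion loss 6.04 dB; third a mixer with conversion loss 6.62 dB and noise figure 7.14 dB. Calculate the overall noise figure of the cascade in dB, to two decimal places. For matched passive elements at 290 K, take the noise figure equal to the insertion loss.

Convert to linear (a loss of L dB is a gain of −L dB): F_i = 10^(NF_i/10), G_i = 10^(G_i,dB/10)
  Stage 1: F_1 = 10^(1.16/10) = 1.306, G_1 = 10^(24.8/10) = 302.0
  Stage 2: F_2 = 10^(6.04/10) = 4.018, G_2 = 10^(−6.04/10) = 0.2489
  Stage 3: F_3 = 10^(7.14/10) = 5.176, G_3 = 10^(−6.62/10) = 0.2178
Friis cascade:
  F = 1.306 + (4.018 − 1)/302.0 + (5.176 − 1)/75.16 = 1.372
NF = 10 log₁₀(1.372) = 1.37 dB

1.37 dB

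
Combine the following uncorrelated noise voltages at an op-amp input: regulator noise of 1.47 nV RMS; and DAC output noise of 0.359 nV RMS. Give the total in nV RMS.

Uncorrelated sources add in power (mean-square): V_tot = √(ΣV_i²)
V_tot = √[(1.47×10⁻⁹)² + (3.59×10⁻¹⁰)²] = 1.51×10⁻⁹ V = 1.51 nV

1.51 nV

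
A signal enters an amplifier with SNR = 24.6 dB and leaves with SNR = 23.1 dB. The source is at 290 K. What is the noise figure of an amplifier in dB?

1.5 dB

NF (dB) = SNR_in(dB) − SNR_out(dB) when the source is at T₀
NF = 24.6 − 23.1 = 1.5 dB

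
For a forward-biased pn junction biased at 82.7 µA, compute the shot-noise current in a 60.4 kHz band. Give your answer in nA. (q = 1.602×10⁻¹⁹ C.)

I_n = √(2qI·B)
2qI·B = 2 × 1.602×10⁻¹⁹ × 8.27×10⁻⁵ × 6.04×10⁴ = 1.60×10⁻¹⁸ A²
I_n = √(1.60×10⁻¹⁸) = 1.27×10⁻⁹ A = 1.27 nA

1.27 nA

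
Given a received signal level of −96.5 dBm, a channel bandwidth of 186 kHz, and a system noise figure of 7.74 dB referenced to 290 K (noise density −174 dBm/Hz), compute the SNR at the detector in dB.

17.1 dB

Noise floor: N = −174 + 10 log₁₀(B) + NF
10 log₁₀(1.86×10⁵) = 52.7 dB
N = −174 + 52.7 + 7.74 = −113.56 dBm
SNR = P_sig − N = −96.5 − (−113.56) = 17.06 dB → 17.1 dB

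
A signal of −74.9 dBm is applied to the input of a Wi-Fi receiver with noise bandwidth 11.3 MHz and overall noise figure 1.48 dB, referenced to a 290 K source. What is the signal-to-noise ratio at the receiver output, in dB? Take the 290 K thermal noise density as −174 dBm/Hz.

27.1 dB

Noise floor: N = −174 + 10 log₁₀(B) + NF
10 log₁₀(1.13×10⁷) = 70.53 dB
N = −174 + 70.53 + 1.48 = −101.99 dBm
SNR = P_sig − N = −74.9 − (−101.99) = 27.09 dB → 27.1 dB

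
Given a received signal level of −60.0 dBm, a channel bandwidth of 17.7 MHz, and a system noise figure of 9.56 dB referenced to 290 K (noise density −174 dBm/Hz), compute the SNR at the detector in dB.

32.0 dB

Noise floor: N = −174 + 10 log₁₀(B) + NF
10 log₁₀(1.77×10⁷) = 72.48 dB
N = −174 + 72.48 + 9.56 = −91.96 dBm
SNR = P_sig − N = −60.0 − (−91.96) = 31.96 dB → 32.0 dB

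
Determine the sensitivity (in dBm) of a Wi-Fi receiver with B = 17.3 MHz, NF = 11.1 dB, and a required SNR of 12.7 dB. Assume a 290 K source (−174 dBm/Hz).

−77.8 dBm

Sensitivity = −174 + 10 log₁₀(B) + NF + SNR_min
= −174 + 72.38 + 11.1 + 12.7
= −77.82 dBm → −77.8 dBm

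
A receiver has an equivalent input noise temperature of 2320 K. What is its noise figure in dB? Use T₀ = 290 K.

F = 1 + T_e/T₀ = 1 + 2320/290 = 9
NF = 10 log₁₀(9) = 9.54 dB

9.54 dB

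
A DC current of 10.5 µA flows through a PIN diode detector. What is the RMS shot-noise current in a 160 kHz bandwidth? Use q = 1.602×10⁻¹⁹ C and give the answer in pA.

734 pA

I_n = √(2qI·B)
2qI·B = 2 × 1.602×10⁻¹⁹ × 1.05×10⁻⁵ × 1.60×10⁵ = 5.38×10⁻¹⁹ A²
I_n = √(5.38×10⁻¹⁹) = 7.34×10⁻¹⁰ A = 734 pA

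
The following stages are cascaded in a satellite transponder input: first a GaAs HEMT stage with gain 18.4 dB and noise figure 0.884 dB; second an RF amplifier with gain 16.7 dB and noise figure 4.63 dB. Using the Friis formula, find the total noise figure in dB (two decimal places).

Convert to linear (a loss of L dB is a gain of −L dB): F_i = 10^(NF_i/10), G_i = 10^(G_i,dB/10)
  Stage 1: F_1 = 10^(0.884/10) = 1.226, G_1 = 10^(18.4/10) = 69.18
  Stage 2: F_2 = 10^(4.63/10) = 2.904, G_2 = 10^(16.7/10) = 46.77
Friis cascade:
  F = 1.226 + (2.904 − 1)/69.18 = 1.253
NF = 10 log₁₀(1.253) = 0.98 dB

0.98 dB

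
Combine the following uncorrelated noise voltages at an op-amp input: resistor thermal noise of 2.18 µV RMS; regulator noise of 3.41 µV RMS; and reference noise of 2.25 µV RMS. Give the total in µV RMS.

4.63 µV

Uncorrelated sources add in power (mean-square): V_tot = √(ΣV_i²)
V_tot = √[(2.18×10⁻⁶)² + (3.41×10⁻⁶)² + (2.25×10⁻⁶)²] = 4.63×10⁻⁶ V = 4.63 µV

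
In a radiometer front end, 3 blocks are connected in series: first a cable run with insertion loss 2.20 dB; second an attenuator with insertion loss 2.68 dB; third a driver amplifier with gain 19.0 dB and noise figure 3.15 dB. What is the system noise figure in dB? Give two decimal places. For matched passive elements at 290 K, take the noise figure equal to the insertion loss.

Convert to linear (a loss of L dB is a gain of −L dB): F_i = 10^(NF_i/10), G_i = 10^(G_i,dB/10)
  Stage 1: F_1 = 10^(2.20/10) = 1.660, G_1 = 10^(−2.20/10) = 0.6026
  Stage 2: F_2 = 10^(2.68/10) = 1.854, G_2 = 10^(−2.68/10) = 0.5395
  Stage 3: F_3 = 10^(3.15/10) = 2.065, G_3 = 10^(19.0/10) = 79.43
Friis cascade:
  F = 1.660 + (1.854 − 1)/0.6026 + (2.065 − 1)/0.3251 = 6.353
NF = 10 log₁₀(6.353) = 8.03 dB

8.03 dB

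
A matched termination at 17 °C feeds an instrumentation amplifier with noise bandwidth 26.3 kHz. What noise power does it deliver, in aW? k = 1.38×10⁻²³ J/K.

105 aW

T = 17 °C + 273.15 = 290.15 K
P_n = kTB = 1.38×10⁻²³ × 290.15 × 2.63×10⁴ = 1.05×10⁻¹⁶ W = 105 aW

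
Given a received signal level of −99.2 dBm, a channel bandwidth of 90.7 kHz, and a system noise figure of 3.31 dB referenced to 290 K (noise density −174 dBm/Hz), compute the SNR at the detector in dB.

21.9 dB

Noise floor: N = −174 + 10 log₁₀(B) + NF
10 log₁₀(9.07×10⁴) = 49.58 dB
N = −174 + 49.58 + 3.31 = −121.11 dBm
SNR = P_sig − N = −99.2 − (−121.11) = 21.91 dB → 21.9 dB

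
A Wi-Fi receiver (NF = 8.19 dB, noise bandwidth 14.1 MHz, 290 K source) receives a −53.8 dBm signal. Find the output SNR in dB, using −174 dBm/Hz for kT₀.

40.5 dB

Noise floor: N = −174 + 10 log₁₀(B) + NF
10 log₁₀(1.41×10⁷) = 71.49 dB
N = −174 + 71.49 + 8.19 = −94.32 dBm
SNR = P_sig − N = −53.8 − (−94.32) = 40.52 dB → 40.5 dB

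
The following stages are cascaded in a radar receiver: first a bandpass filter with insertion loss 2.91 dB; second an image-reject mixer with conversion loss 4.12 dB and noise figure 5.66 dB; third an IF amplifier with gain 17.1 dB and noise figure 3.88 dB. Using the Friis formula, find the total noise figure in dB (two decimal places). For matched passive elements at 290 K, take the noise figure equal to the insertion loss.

11.61 dB

Convert to linear (a loss of L dB is a gain of −L dB): F_i = 10^(NF_i/10), G_i = 10^(G_i,dB/10)
  Stage 1: F_1 = 10^(2.91/10) = 1.954, G_1 = 10^(−2.91/10) = 0.5117
  Stage 2: F_2 = 10^(5.66/10) = 3.681, G_2 = 10^(−4.12/10) = 0.3873
  Stage 3: F_3 = 10^(3.88/10) = 2.443, G_3 = 10^(17.1/10) = 51.29
Friis cascade:
  F = 1.954 + (3.681 − 1)/0.5117 + (2.443 − 1)/0.1982 = 14.48
NF = 10 log₁₀(14.48) = 11.61 dB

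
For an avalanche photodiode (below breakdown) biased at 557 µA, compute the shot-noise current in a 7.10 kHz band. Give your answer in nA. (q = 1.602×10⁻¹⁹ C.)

I_n = √(2qI·B)
2qI·B = 2 × 1.602×10⁻¹⁹ × 5.57×10⁻⁴ × 7.10×10³ = 1.27×10⁻¹⁸ A²
I_n = √(1.27×10⁻¹⁸) = 1.13×10⁻⁹ A = 1.13 nA

1.13 nA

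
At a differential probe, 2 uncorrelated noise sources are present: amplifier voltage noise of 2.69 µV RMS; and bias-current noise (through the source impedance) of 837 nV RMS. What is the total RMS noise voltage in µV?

Uncorrelated sources add in power (mean-square): V_tot = √(ΣV_i²)
V_tot = √[(2.69×10⁻⁶)² + (8.37×10⁻⁷)²] = 2.82×10⁻⁶ V = 2.82 µV

2.82 µV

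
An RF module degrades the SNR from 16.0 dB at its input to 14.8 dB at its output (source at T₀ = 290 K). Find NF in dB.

1.2 dB

NF (dB) = SNR_in(dB) − SNR_out(dB) when the source is at T₀
NF = 16.0 − 14.8 = 1.2 dB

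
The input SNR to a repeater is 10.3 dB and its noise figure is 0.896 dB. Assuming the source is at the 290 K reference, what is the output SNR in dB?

By definition F = SNR_in/SNR_out, so in dB: SNR_out = SNR_in − NF
SNR_out = 10.3 − 0.896 = 9.404 dB

9.404 dB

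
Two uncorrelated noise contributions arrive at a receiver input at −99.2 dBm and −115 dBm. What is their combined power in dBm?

−99.1 dBm

Convert to linear, add, convert back:
P₁ = 1.20×10⁻¹³ W, P₂ = 3.16×10⁻¹⁵ W
P_tot = 1.23×10⁻¹³ W → 10 log₁₀(P_tot / 10⁻³) = −99.1 dBm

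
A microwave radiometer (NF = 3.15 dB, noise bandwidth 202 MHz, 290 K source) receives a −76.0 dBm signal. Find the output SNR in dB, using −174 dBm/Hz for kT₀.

11.8 dB

Noise floor: N = −174 + 10 log₁₀(B) + NF
10 log₁₀(2.02×10⁸) = 83.05 dB
N = −174 + 83.05 + 3.15 = −87.80 dBm
SNR = P_sig − N = −76.0 − (−87.80) = 11.80 dB → 11.8 dB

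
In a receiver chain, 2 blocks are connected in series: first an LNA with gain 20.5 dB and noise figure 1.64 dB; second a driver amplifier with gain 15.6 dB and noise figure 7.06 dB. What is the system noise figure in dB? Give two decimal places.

Convert to linear (a loss of L dB is a gain of −L dB): F_i = 10^(NF_i/10), G_i = 10^(G_i,dB/10)
  Stage 1: F_1 = 10^(1.64/10) = 1.459, G_1 = 10^(20.5/10) = 112.2
  Stage 2: F_2 = 10^(7.06/10) = 5.082, G_2 = 10^(15.6/10) = 36.31
Friis cascade:
  F = 1.459 + (5.082 − 1)/112.2 = 1.495
NF = 10 log₁₀(1.495) = 1.75 dB

1.75 dB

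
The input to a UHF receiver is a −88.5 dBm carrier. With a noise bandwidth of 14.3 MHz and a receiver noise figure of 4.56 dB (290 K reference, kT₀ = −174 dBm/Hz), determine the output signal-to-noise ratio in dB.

Noise floor: N = −174 + 10 log₁₀(B) + NF
10 log₁₀(1.43×10⁷) = 71.55 dB
N = −174 + 71.55 + 4.56 = −97.89 dBm
SNR = P_sig − N = −88.5 − (−97.89) = 9.39 dB → 9.4 dB

9.4 dB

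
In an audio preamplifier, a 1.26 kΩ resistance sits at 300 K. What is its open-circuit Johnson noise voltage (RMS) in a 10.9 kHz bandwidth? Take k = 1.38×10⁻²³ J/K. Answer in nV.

V_n = √(4kTRB)
4kTRB = 4 × 1.38×10⁻²³ × 300 × 1.26×10³ × 1.09×10⁴ = 2.27×10⁻¹³ V²
V_n = √(2.27×10⁻¹³) = 4.77×10⁻⁷ V = 477 nV

477 nV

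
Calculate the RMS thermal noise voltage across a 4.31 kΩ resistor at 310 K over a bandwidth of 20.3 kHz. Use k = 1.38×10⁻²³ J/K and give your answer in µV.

V_n = √(4kTRB)
4kTRB = 4 × 1.38×10⁻²³ × 310 × 4.31×10³ × 2.03×10⁴ = 1.50×10⁻¹² V²
V_n = √(1.50×10⁻¹²) = 1.22×10⁻⁶ V = 1.22 µV

1.22 µV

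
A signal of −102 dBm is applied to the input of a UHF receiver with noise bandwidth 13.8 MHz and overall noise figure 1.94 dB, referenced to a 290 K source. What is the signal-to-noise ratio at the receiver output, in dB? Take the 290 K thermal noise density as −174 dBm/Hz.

Noise floor: N = −174 + 10 log₁₀(B) + NF
10 log₁₀(1.38×10⁷) = 71.4 dB
N = −174 + 71.4 + 1.94 = −100.66 dBm
SNR = P_sig − N = −102 − (−100.66) = −1.34 dB → −1.3 dB

−1.3 dB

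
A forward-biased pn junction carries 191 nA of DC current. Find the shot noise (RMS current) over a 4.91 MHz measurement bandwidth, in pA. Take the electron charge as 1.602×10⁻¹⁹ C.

548 pA

I_n = √(2qI·B)
2qI·B = 2 × 1.602×10⁻¹⁹ × 1.91×10⁻⁷ × 4.91×10⁶ = 3.00×10⁻¹⁹ A²
I_n = √(3.00×10⁻¹⁹) = 5.48×10⁻¹⁰ A = 548 pA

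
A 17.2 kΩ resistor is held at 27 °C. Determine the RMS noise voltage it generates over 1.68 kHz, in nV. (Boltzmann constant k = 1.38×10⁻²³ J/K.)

692 nV

T = 27 °C + 273.15 = 300.15 K
V_n = √(4kTRB)
4kTRB = 4 × 1.38×10⁻²³ × 300.15 × 1.72×10⁴ × 1.68×10³ = 4.79×10⁻¹³ V²
V_n = √(4.79×10⁻¹³) = 6.92×10⁻⁷ V = 692 nV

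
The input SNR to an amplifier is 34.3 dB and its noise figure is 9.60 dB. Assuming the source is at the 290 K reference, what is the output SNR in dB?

24.70 dB

By definition F = SNR_in/SNR_out, so in dB: SNR_out = SNR_in − NF
SNR_out = 34.3 − 9.60 = 24.70 dB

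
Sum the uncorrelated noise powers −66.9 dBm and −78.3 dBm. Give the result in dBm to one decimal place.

−66.6 dBm

Convert to linear, add, convert back:
P₁ = 2.04×10⁻¹⁰ W, P₂ = 1.48×10⁻¹¹ W
P_tot = 2.19×10⁻¹⁰ W → 10 log₁₀(P_tot / 10⁻³) = −66.6 dBm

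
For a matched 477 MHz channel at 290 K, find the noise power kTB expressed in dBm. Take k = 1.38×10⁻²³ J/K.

P_n = kTB = 1.38×10⁻²³ × 290 × 4.77×10⁸ = 1.91×10⁻¹² W
In dBm: 10 log₁₀(1.91×10⁻¹² / 10⁻³) = −87.2 dBm

−87.2 dBm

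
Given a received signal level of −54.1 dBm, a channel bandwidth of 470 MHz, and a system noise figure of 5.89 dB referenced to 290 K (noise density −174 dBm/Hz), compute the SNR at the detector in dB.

27.3 dB

Noise floor: N = −174 + 10 log₁₀(B) + NF
10 log₁₀(4.70×10⁸) = 86.72 dB
N = −174 + 86.72 + 5.89 = −81.39 dBm
SNR = P_sig − N = −54.1 − (−81.39) = 27.29 dB → 27.3 dB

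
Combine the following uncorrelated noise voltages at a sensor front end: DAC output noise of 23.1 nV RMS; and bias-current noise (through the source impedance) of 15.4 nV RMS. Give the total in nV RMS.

Uncorrelated sources add in power (mean-square): V_tot = √(ΣV_i²)
V_tot = √[(2.31×10⁻⁸)² + (1.54×10⁻⁸)²] = 2.78×10⁻⁸ V = 27.8 nV

27.8 nV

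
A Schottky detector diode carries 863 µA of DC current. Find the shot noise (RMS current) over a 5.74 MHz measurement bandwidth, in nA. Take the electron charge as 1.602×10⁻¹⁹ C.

39.8 nA

I_n = √(2qI·B)
2qI·B = 2 × 1.602×10⁻¹⁹ × 8.63×10⁻⁴ × 5.74×10⁶ = 1.59×10⁻¹⁵ A²
I_n = √(1.59×10⁻¹⁵) = 3.98×10⁻⁸ A = 39.8 nA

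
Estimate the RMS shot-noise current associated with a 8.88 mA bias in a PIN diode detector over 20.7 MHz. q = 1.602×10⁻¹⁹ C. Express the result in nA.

I_n = √(2qI·B)
2qI·B = 2 × 1.602×10⁻¹⁹ × 8.88×10⁻³ × 2.07×10⁷ = 5.89×10⁻¹⁴ A²
I_n = √(5.89×10⁻¹⁴) = 2.43×10⁻⁷ A = 243 nA

243 nA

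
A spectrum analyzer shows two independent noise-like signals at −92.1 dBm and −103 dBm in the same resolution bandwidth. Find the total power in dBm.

Convert to linear, add, convert back:
P₁ = 6.17×10⁻¹³ W, P₂ = 5.01×10⁻¹⁴ W
P_tot = 6.67×10⁻¹³ W → 10 log₁₀(P_tot / 10⁻³) = −91.8 dBm

−91.8 dBm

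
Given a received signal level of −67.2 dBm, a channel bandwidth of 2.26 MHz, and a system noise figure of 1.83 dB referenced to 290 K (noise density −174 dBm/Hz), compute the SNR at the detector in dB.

Noise floor: N = −174 + 10 log₁₀(B) + NF
10 log₁₀(2.26×10⁶) = 63.54 dB
N = −174 + 63.54 + 1.83 = −108.63 dBm
SNR = P_sig − N = −67.2 − (−108.63) = 41.43 dB → 41.4 dB

41.4 dB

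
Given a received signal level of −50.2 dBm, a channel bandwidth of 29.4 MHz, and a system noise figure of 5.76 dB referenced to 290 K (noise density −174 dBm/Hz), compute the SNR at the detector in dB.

43.4 dB

Noise floor: N = −174 + 10 log₁₀(B) + NF
10 log₁₀(2.94×10⁷) = 74.68 dB
N = −174 + 74.68 + 5.76 = −93.56 dBm
SNR = P_sig − N = −50.2 − (−93.56) = 43.36 dB → 43.4 dB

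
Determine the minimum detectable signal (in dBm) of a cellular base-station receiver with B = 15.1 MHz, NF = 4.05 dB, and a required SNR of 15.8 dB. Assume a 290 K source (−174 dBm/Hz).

−82.4 dBm

Sensitivity = −174 + 10 log₁₀(B) + NF + SNR_min
= −174 + 71.79 + 4.05 + 15.8
= −82.36 dBm → −82.4 dBm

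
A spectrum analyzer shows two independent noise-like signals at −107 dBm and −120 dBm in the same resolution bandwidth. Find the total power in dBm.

−106.8 dBm

Convert to linear, add, convert back:
P₁ = 2.00×10⁻¹⁴ W, P₂ = 1.00×10⁻¹⁵ W
P_tot = 2.10×10⁻¹⁴ W → 10 log₁₀(P_tot / 10⁻³) = −106.8 dBm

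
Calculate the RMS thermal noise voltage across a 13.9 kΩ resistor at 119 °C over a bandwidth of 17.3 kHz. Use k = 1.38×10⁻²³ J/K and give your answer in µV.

T = 119 °C + 273.15 = 392.15 K
V_n = √(4kTRB)
4kTRB = 4 × 1.38×10⁻²³ × 392.15 × 1.39×10⁴ × 1.73×10⁴ = 5.21×10⁻¹² V²
V_n = √(5.21×10⁻¹²) = 2.28×10⁻⁶ V = 2.28 µV

2.28 µV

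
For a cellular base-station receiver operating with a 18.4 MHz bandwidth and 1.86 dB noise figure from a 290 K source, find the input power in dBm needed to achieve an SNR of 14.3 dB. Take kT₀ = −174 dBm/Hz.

−85.2 dBm

Sensitivity = −174 + 10 log₁₀(B) + NF + SNR_min
= −174 + 72.65 + 1.86 + 14.3
= −85.19 dBm → −85.2 dBm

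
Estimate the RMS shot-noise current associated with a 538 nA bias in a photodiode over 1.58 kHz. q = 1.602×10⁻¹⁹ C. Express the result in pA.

16.5 pA

I_n = √(2qI·B)
2qI·B = 2 × 1.602×10⁻¹⁹ × 5.38×10⁻⁷ × 1.58×10³ = 2.72×10⁻²² A²
I_n = √(2.72×10⁻²²) = 1.65×10⁻¹¹ A = 16.5 pA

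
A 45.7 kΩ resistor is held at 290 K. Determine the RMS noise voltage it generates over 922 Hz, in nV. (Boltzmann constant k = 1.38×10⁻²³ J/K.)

V_n = √(4kTRB)
4kTRB = 4 × 1.38×10⁻²³ × 290 × 4.57×10⁴ × 9.22×10² = 6.75×10⁻¹³ V²
V_n = √(6.75×10⁻¹³) = 8.21×10⁻⁷ V = 821 nV

821 nV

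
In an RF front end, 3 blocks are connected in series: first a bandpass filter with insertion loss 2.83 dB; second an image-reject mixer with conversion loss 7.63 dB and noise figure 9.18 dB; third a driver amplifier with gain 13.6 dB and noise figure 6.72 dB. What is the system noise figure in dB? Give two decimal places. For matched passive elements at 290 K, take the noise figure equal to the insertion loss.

Convert to linear (a loss of L dB is a gain of −L dB): F_i = 10^(NF_i/10), G_i = 10^(G_i,dB/10)
  Stage 1: F_1 = 10^(2.83/10) = 1.919, G_1 = 10^(−2.83/10) = 0.5212
  Stage 2: F_2 = 10^(9.18/10) = 8.279, G_2 = 10^(−7.63/10) = 0.1726
  Stage 3: F_3 = 10^(6.72/10) = 4.699, G_3 = 10^(13.6/10) = 22.91
Friis cascade:
  F = 1.919 + (8.279 − 1)/0.5212 + (4.699 − 1)/0.08995 = 57.01
NF = 10 log₁₀(57.01) = 17.56 dB

17.56 dB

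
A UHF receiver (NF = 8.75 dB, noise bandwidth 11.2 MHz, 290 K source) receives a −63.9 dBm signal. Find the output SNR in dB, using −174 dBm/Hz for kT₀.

Noise floor: N = −174 + 10 log₁₀(B) + NF
10 log₁₀(1.12×10⁷) = 70.49 dB
N = −174 + 70.49 + 8.75 = −94.76 dBm
SNR = P_sig − N = −63.9 − (−94.76) = 30.86 dB → 30.9 dB

30.9 dB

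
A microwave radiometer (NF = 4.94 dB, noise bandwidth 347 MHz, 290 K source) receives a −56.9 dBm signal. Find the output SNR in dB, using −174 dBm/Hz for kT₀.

26.8 dB

Noise floor: N = −174 + 10 log₁₀(B) + NF
10 log₁₀(3.47×10⁸) = 85.4 dB
N = −174 + 85.4 + 4.94 = −83.66 dBm
SNR = P_sig − N = −56.9 − (−83.66) = 26.76 dB → 26.8 dB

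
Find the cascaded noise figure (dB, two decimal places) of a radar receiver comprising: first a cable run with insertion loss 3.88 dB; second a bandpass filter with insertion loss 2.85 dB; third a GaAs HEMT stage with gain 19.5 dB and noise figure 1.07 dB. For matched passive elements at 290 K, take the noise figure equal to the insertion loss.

Convert to linear (a loss of L dB is a gain of −L dB): F_i = 10^(NF_i/10), G_i = 10^(G_i,dB/10)
  Stage 1: F_1 = 10^(3.88/10) = 2.443, G_1 = 10^(−3.88/10) = 0.4093
  Stage 2: F_2 = 10^(2.85/10) = 1.928, G_2 = 10^(−2.85/10) = 0.5188
  Stage 3: F_3 = 10^(1.07/10) = 1.279, G_3 = 10^(19.5/10) = 89.13
Friis cascade:
  F = 2.443 + (1.928 − 1)/0.4093 + (1.279 − 1)/0.2123 = 6.026
NF = 10 log₁₀(6.026) = 7.80 dB

7.80 dB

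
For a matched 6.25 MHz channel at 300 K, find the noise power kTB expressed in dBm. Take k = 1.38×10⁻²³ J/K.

−105.9 dBm

P_n = kTB = 1.38×10⁻²³ × 300 × 6.25×10⁶ = 2.59×10⁻¹⁴ W
In dBm: 10 log₁₀(2.59×10⁻¹⁴ / 10⁻³) = −105.9 dBm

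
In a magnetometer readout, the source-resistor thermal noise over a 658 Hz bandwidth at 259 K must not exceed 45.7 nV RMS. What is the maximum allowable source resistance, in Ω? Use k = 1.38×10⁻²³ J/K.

222 Ω

Johnson–Nyquist: V_n = √(4kTRB) ⇒ R = V_n² / (4kTB)
4kTB = 4 × 1.38×10⁻²³ × 259 × 6.58×10² = 9.41×10⁻¹⁸
R = (4.57×10⁻⁸)² / 9.41×10⁻¹⁸ = 2.22×10² Ω = 222 Ω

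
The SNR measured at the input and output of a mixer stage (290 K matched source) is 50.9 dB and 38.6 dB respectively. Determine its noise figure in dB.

12.3 dB

NF (dB) = SNR_in(dB) − SNR_out(dB) when the source is at T₀
NF = 50.9 − 38.6 = 12.3 dB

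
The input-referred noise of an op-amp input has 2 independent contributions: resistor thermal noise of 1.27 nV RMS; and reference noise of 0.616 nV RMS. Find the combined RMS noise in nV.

Uncorrelated sources add in power (mean-square): V_tot = √(ΣV_i²)
V_tot = √[(1.27×10⁻⁹)² + (6.16×10⁻¹⁰)²] = 1.41×10⁻⁹ V = 1.41 nV

1.41 nV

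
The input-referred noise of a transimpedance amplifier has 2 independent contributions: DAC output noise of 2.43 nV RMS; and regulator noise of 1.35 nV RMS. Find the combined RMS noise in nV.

Uncorrelated sources add in power (mean-square): V_tot = √(ΣV_i²)
V_tot = √[(2.43×10⁻⁹)² + (1.35×10⁻⁹)²] = 2.78×10⁻⁹ V = 2.78 nV

2.78 nV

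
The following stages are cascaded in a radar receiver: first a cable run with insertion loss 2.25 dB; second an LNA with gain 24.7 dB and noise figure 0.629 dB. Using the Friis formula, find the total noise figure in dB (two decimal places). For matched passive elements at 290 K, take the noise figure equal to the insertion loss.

2.88 dB

Convert to linear (a loss of L dB is a gain of −L dB): F_i = 10^(NF_i/10), G_i = 10^(G_i,dB/10)
  Stage 1: F_1 = 10^(2.25/10) = 1.679, G_1 = 10^(−2.25/10) = 0.5957
  Stage 2: F_2 = 10^(0.629/10) = 1.156, G_2 = 10^(24.7/10) = 295.1
Friis cascade:
  F = 1.679 + (1.156 − 1)/0.5957 = 1.940
NF = 10 log₁₀(1.940) = 2.88 dB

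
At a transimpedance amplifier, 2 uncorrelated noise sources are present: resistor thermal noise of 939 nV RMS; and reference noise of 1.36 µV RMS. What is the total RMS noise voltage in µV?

Uncorrelated sources add in power (mean-square): V_tot = √(ΣV_i²)
V_tot = √[(9.39×10⁻⁷)² + (1.36×10⁻⁶)²] = 1.65×10⁻⁶ V = 1.65 µV

1.65 µV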